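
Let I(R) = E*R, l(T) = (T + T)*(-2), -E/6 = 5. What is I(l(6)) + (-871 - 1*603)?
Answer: -754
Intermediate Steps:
E = -30 (E = -6*5 = -30)
l(T) = -4*T (l(T) = (2*T)*(-2) = -4*T)
I(R) = -30*R
I(l(6)) + (-871 - 1*603) = -(-120)*6 + (-871 - 1*603) = -30*(-24) + (-871 - 603) = 720 - 1474 = -754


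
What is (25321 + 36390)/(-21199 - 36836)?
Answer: -61711/58035 ≈ -1.0633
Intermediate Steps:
(25321 + 36390)/(-21199 - 36836) = 61711/(-58035) = 61711*(-1/58035) = -61711/58035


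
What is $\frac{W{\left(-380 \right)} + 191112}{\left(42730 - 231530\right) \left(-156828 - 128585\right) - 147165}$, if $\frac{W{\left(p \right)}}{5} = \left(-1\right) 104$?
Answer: $\frac{190592}{53885827235} \approx 3.537 \cdot 10^{-6}$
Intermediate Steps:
$W{\left(p \right)} = -520$ ($W{\left(p \right)} = 5 \left(\left(-1\right) 104\right) = 5 \left(-104\right) = -520$)
$\frac{W{\left(-380 \right)} + 191112}{\left(42730 - 231530\right) \left(-156828 - 128585\right) - 147165} = \frac{-520 + 191112}{\left(42730 - 231530\right) \left(-156828 - 128585\right) - 147165} = \frac{190592}{\left(-188800\right) \left(-285413\right) - 147165} = \frac{190592}{53885974400 - 147165} = \frac{190592}{53885827235}$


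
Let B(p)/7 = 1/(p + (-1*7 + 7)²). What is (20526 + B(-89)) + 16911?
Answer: 3331886/89 ≈ 37437.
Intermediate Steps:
B(p) = 7/p (B(p) = 7/(p + (-1*7 + 7)²) = 7/(p + (-7 + 7)²) = 7/(p + 0²) = 7/(p + 0) = 7/p)
(20526 + B(-89)) + 16911 = (20526 + 7/(-89)) + 16911 = (20526 + 7*(-1/89)) + 16911 = (20526 - 7/89) + 16911 = 1826807/89 + 16911 = 3331886/89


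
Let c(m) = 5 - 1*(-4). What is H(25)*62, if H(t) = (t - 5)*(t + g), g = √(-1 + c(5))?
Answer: 31000 + 2480*√2 ≈ 34507.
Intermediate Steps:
c(m) = 9 (c(m) = 5 + 4 = 9)
g = 2*√2 (g = √(-1 + 9) = √8 = 2*√2 ≈ 2.8284)
H(t) = (-5 + t)*(t + 2*√2) (H(t) = (t - 5)*(t + 2*√2) = (-5 + t)*(t + 2*√2))
H(25)*62 = (25² - 10*√2 - 5*25 + 2*25*√2)*62 = (625 - 10*√2 - 125 + 50*√2)*62 = (500 + 40*√2)*62 = 31000 + 2480*√2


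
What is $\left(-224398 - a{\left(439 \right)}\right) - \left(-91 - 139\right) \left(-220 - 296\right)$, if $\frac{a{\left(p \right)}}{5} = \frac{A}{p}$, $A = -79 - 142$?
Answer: $- \frac{150610137}{439} \approx -3.4308 \cdot 10^{5}$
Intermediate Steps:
$A = -221$
$a{\left(p \right)} = - \frac{1105}{p}$ ($a{\left(p \right)} = 5 \left(- \frac{221}{p}\right) = - \frac{1105}{p}$)
$\left(-224398 - a{\left(439 \right)}\right) - \left(-91 - 139\right) \left(-220 - 296\right) = \left(-224398 - - \frac{1105}{439}\right) - \left(-91 - 139\right) \left(-220 - 296\right) = \left(-224398 - \left(-1105\right) \frac{1}{439}\right) - \left(-230\right) \left(-516\right) = \left(-224398 - - \frac{1105}{439}\right) - 118680 = \left(-224398 + \frac{1105}{439}\right) - 118680 = - \frac{98509617}{439} - 118680 = - \frac{150610137}{439}$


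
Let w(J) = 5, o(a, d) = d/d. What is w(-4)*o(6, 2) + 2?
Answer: 7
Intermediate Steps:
o(a, d) = 1
w(-4)*o(6, 2) + 2 = 5*1 + 2 = 5 + 2 = 7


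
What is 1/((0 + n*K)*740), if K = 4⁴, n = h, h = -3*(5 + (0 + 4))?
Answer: -1/5114880 ≈ -1.9551e-7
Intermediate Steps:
h = -27 (h = -3*(5 + 4) = -3*9 = -27)
n = -27
K = 256
1/((0 + n*K)*740) = 1/((0 - 27*256)*740) = 1/((0 - 6912)*740) = 1/(-6912*740) = 1/(-5114880) = -1/5114880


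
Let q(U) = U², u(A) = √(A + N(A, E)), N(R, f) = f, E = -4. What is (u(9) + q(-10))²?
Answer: (100 + √5)² ≈ 10452.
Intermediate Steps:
u(A) = √(-4 + A) (u(A) = √(A - 4) = √(-4 + A))
(u(9) + q(-10))² = (√(-4 + 9) + (-10)²)² = (√5 + 100)² = (100 + √5)²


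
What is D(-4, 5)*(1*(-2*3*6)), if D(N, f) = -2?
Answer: 72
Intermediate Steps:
D(-4, 5)*(1*(-2*3*6)) = -2*-2*3*6 = -2*(-6*6) = -2*(-36) = 72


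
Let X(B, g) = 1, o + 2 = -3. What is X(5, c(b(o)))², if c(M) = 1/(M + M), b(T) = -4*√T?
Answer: 1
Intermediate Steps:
o = -5 (o = -2 - 3 = -5)
c(M) = 1/(2*M)
X(5, c(b(o)))² = 1² = 1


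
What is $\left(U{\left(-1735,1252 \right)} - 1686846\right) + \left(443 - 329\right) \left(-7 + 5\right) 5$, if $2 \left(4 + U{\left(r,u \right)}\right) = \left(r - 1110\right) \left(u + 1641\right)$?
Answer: $- \frac{11606565}{2} \approx -5.8033 \cdot 10^{6}$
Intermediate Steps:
$U{\left(r,u \right)} = -4 + \frac{\left(-1110 + r\right) \left(1641 + u\right)}{2}$ ($U{\left(r,u \right)} = -4 + \frac{\left(r - 1110\right) \left(u + 1641\right)}{2} = -4 + \frac{\left(-1110 + r\right) \left(1641 + u\right)}{2}$)
$\left(U{\left(-1735,1252 \right)} - 1686846\right) + \left(443 - 329\right) \left(-7 + 5\right) 5 = \left(\left(-910759 - 694860 + \frac{1641}{2} \left(-1735\right) + \frac{1}{2} \left(-1735\right) 1252\right) - 1686846\right) + \left(443 - 329\right) \left(-7 + 5\right) 5 = \left(\left(-910759 - 694860 - \frac{2847135}{2} - 1086110\right) - 1686846\right) + 114 \left(\left(-2\right) 5\right) = \left(- \frac{8230593}{2} - 1686846\right) + 114 \left(-10\right) = - \frac{11604285}{2} - 1140 = - \frac{11606565}{2}$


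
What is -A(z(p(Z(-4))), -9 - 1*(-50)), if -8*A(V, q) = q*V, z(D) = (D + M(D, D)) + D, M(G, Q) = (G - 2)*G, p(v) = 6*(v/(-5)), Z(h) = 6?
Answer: 6642/25 ≈ 265.68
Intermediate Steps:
p(v) = -6*v/5 (p(v) = 6*(v*(-1/5)) = 6*(-v/5) = -6*v/5)
M(G, Q) = G*(-2 + G) (M(G, Q) = (-2 + G)*G = G*(-2 + G))
z(D) = 2*D + D*(-2 + D) (z(D) = (D + D*(-2 + D)) + D = 2*D + D*(-2 + D))
A(V, q) = -V*q/8 (A(V, q) = -q*V/8 = -V*q/8)
-A(z(p(Z(-4))), -9 - 1*(-50)) = -(-1)*(-6/5*6)**2*(-9 - 1*(-50))/8 = -(-1)*(-36/5)**2*(-9 + 50)/8 = -(-1)*1296*41/(8*25) = -1*(-6642/25) = 6642/25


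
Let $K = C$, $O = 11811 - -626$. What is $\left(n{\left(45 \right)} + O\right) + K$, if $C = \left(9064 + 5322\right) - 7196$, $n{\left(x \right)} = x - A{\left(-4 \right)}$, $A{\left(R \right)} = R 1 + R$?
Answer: $19680$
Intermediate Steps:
$A{\left(R \right)} = 2 R$ ($A{\left(R \right)} = R + R = 2 R$)
$n{\left(x \right)} = 8 + x$ ($n{\left(x \right)} = x - 2 \left(-4\right) = x - -8 = x + 8 = 8 + x$)
$O = 12437$ ($O = 11811 + 626 = 12437$)
$C = 7190$ ($C = 14386 - 7196 = 7190$)
$K = 7190$
$\left(n{\left(45 \right)} + O\right) + K = \left(\left(8 + 45\right) + 12437\right) + 7190 = \left(53 + 12437\right) + 7190 = 12490 + 7190 = 19680$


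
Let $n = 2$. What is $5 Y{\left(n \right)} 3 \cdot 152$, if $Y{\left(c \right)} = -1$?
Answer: $-2280$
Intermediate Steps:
$5 Y{\left(n \right)} 3 \cdot 152 = 5 \left(-1\right) 3 \cdot 152 = \left(-5\right) 3 \cdot 152 = \left(-15\right) 152 = -2280$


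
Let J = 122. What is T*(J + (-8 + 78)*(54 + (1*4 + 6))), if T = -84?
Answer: -386568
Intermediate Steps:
T*(J + (-8 + 78)*(54 + (1*4 + 6))) = -84*(122 + (-8 + 78)*(54 + (1*4 + 6))) = -84*(122 + 70*(54 + (4 + 6))) = -84*(122 + 70*(54 + 10)) = -84*(122 + 70*64) = -84*(122 + 4480) = -84*4602 = -386568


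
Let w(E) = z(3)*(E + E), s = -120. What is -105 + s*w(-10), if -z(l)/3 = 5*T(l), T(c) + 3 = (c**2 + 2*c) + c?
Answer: -540105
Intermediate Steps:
T(c) = -3 + c**2 + 3*c (T(c) = -3 + ((c**2 + 2*c) + c) = -3 + (c**2 + 3*c) = -3 + c**2 + 3*c)
z(l) = 45 - 45*l - 15*l**2 (z(l) = -15*(-3 + l**2 + 3*l) = -3*(-15 + 5*l**2 + 15*l) = 45 - 45*l - 15*l**2)
w(E) = -450*E (w(E) = (45 - 45*3 - 15*3**2)*(E + E) = (45 - 135 - 15*9)*(2*E) = (45 - 135 - 135)*(2*E) = -450*E)
-105 + s*w(-10) = -105 - (-54000)*(-10) = -105 - 120*4500 = -105 - 540000 = -540105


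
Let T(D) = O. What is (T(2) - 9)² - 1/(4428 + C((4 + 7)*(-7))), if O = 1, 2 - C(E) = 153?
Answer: 273727/4277 ≈ 64.000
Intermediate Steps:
C(E) = -151 (C(E) = 2 - 1*153 = 2 - 153 = -151)
T(D) = 1
(T(2) - 9)² - 1/(4428 + C((4 + 7)*(-7))) = (1 - 9)² - 1/(4428 - 151) = (-8)² - 1/4277 = 64 - 1*1/4277 = 64 - 1/4277 = 273727/4277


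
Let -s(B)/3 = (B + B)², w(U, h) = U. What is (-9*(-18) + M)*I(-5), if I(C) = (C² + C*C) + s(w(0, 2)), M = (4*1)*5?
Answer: 9100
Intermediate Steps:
M = 20 (M = 4*5 = 20)
s(B) = -12*B² (s(B) = -3*(B + B)² = -3*4*B² = -12*B²)
I(C) = 2*C² (I(C) = (C² + C*C) - 12*0² = (C² + C²) - 12*0 = 2*C² + 0 = 2*C²)
(-9*(-18) + M)*I(-5) = (-9*(-18) + 20)*(2*(-5)²) = (162 + 20)*(2*25) = 182*50 = 9100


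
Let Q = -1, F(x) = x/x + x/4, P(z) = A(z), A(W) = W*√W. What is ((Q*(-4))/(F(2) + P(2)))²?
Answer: 2624/529 - 1536*√2/529 ≈ 0.85400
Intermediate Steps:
A(W) = W^(3/2)
P(z) = z^(3/2)
F(x) = 1 + x/4 (F(x) = 1 + x*(¼) = 1 + x/4)
((Q*(-4))/(F(2) + P(2)))² = ((-1*(-4))/((1 + (¼)*2) + 2^(3/2)))² = (4/((1 + ½) + 2*√2))² = (4/(3/2 + 2*√2))² = 16/(3/2 + 2*√2)²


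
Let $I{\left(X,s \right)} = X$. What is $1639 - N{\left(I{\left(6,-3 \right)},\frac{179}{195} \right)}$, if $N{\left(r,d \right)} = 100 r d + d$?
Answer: $\frac{212026}{195} \approx 1087.3$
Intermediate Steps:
$N{\left(r,d \right)} = d + 100 d r$ ($N{\left(r,d \right)} = 100 d r + d = d + 100 d r$)
$1639 - N{\left(I{\left(6,-3 \right)},\frac{179}{195} \right)} = 1639 - \frac{179}{195} \left(1 + 100 \cdot 6\right) = 1639 - 179 \cdot \frac{1}{195} \left(1 + 600\right) = 1639 - \frac{179}{195} \cdot 601 = 1639 - \frac{107579}{195} = \frac{212026}{195}$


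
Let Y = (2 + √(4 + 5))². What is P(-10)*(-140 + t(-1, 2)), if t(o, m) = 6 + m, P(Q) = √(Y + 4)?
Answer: -132*√29 ≈ -710.84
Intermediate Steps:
Y = 25 (Y = (2 + √9)² = (2 + 3)² = 5² = 25)
P(Q) = √29 (P(Q) = √(25 + 4) = √29)
P(-10)*(-140 + t(-1, 2)) = √29*(-140 + (6 + 2)) = √29*(-140 + 8) = √29*(-132) = -132*√29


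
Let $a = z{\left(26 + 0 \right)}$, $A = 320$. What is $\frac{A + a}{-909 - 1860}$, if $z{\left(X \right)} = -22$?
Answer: $- \frac{298}{2769} \approx -0.10762$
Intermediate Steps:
$a = -22$
$\frac{A + a}{-909 - 1860} = \frac{320 - 22}{-909 - 1860} = \frac{298}{-2769} = 298 \left(- \frac{1}{2769}\right) = - \frac{298}{2769}$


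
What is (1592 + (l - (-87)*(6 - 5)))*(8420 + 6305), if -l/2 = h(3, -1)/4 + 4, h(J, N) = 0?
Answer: 24605475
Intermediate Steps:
l = -8 (l = -2*(0/4 + 4) = -2*(0*(1/4) + 4) = -2*(0 + 4) = -2*4 = -8)
(1592 + (l - (-87)*(6 - 5)))*(8420 + 6305) = (1592 + (-8 - (-87)*(6 - 5)))*(8420 + 6305) = (1592 + (-8 - (-87)))*14725 = (1592 + (-8 - 29*(-3)))*14725 = (1592 + (-8 + 87))*14725 = (1592 + 79)*14725 = 1671*14725 = 24605475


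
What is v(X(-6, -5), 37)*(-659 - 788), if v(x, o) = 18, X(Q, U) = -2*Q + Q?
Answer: -26046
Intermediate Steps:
X(Q, U) = -Q
v(X(-6, -5), 37)*(-659 - 788) = 18*(-659 - 788) = 18*(-1447) = -26046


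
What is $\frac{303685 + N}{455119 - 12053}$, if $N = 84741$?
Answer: $\frac{194213}{221533} \approx 0.87668$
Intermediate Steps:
$\frac{303685 + N}{455119 - 12053} = \frac{303685 + 84741}{455119 - 12053} = \frac{388426}{443066} = 388426 \cdot \frac{1}{443066} = \frac{194213}{221533}$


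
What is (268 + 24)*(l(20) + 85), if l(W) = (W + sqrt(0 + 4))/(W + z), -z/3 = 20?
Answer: 123297/5 ≈ 24659.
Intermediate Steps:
z = -60 (z = -3*20 = -60)
l(W) = (2 + W)/(-60 + W) (l(W) = (W + sqrt(0 + 4))/(W - 60) = (W + sqrt(4))/(-60 + W) = (W + 2)/(-60 + W) = (2 + W)/(-60 + W))
(268 + 24)*(l(20) + 85) = (268 + 24)*((2 + 20)/(-60 + 20) + 85) = 292*(22/(-40) + 85) = 292*(-1/40*22 + 85) = 292*(-11/20 + 85) = 292*(1689/20) = 123297/5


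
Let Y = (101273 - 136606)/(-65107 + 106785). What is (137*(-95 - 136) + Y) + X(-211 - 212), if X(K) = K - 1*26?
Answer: -1337732421/41678 ≈ -32097.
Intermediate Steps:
X(K) = -26 + K (X(K) = K - 26 = -26 + K)
Y = -35333/41678 ≈ -0.84776
(137*(-95 - 136) + Y) + X(-211 - 212) = (137*(-95 - 136) - 35333/41678) + (-26 + (-211 - 212)) = (137*(-231) - 35333/41678) + (-26 - 423) = (-31647 - 35333/41678) - 449 = -1319018999/41678 - 449 = -1337732421/41678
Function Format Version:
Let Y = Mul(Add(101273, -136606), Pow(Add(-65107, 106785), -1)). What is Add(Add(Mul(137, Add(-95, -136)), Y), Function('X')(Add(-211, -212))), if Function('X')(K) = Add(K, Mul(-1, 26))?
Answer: Rational(-1337732421, 41678) ≈ -32097.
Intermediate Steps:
Function('X')(K) = Add(-26, K) (Function('X')(K) = Add(K, -26) = Add(-26, K))
Y = Rational(-35333, 41678) (Y = Mul(-35333, Pow(41678, -1)) = Mul(-35333, Rational(1, 41678)) = Rational(-35333, 41678) ≈ -0.84776)
Add(Add(Mul(137, Add(-95, -136)), Y), Function('X')(Add(-211, -212))) = Add(Add(Mul(137, Add(-95, -136)), Rational(-35333, 41678)), Add(-26, Add(-211, -212))) = Add(Add(Mul(137, -231), Rational(-35333, 41678)), Add(-26, -423)) = Add(Add(-31647, Rational(-35333, 41678)), -449) = Add(Rational(-1319018999, 41678), -449) = Rational(-1337732421, 41678)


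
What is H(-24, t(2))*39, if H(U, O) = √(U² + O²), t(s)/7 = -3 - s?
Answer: 39*√1801 ≈ 1655.1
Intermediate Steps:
t(s) = -21 - 7*s (t(s) = 7*(-3 - s) = -21 - 7*s)
H(U, O) = √(O² + U²)
H(-24, t(2))*39 = √((-21 - 7*2)² + (-24)²)*39 = √((-21 - 14)² + 576)*39 = √((-35)² + 576)*39 = √(1225 + 576)*39 = √1801*39 = 39*√1801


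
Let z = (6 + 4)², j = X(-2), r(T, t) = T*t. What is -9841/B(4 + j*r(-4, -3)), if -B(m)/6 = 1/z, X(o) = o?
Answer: 492050/3 ≈ 1.6402e+5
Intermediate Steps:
j = -2
z = 100 (z = 10² = 100)
B(m) = -3/50 (B(m) = -6/100 = -6*1/100 = -3/50)
-9841/B(4 + j*r(-4, -3)) = -9841/(-3/50) = -9841*(-50/3) = 492050/3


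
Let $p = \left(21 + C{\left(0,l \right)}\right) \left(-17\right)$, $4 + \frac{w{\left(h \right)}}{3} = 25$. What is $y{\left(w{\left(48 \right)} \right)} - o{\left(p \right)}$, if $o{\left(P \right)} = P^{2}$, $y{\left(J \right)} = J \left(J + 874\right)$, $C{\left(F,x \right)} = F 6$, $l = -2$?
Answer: $-68418$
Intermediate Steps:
$w{\left(h \right)} = 63$ ($w{\left(h \right)} = -12 + 3 \cdot 25 = -12 + 75 = 63$)
$C{\left(F,x \right)} = 6 F$
$y{\left(J \right)} = J \left(874 + J\right)$
$p = -357$ ($p = \left(21 + 6 \cdot 0\right) \left(-17\right) = \left(21 + 0\right) \left(-17\right) = 21 \left(-17\right) = -357$)
$y{\left(w{\left(48 \right)} \right)} - o{\left(p \right)} = 63 \left(874 + 63\right) - \left(-357\right)^{2} = 63 \cdot 937 - 127449 = 59031 - 127449 = -68418$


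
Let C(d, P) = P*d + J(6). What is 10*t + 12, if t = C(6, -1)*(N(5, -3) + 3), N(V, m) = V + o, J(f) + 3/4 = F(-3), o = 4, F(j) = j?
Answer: -1158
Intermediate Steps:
J(f) = -15/4 (J(f) = -¾ - 3 = -15/4)
C(d, P) = -15/4 + P*d (C(d, P) = P*d - 15/4 = -15/4 + P*d)
N(V, m) = 4 + V (N(V, m) = V + 4 = 4 + V)
t = -117 (t = (-15/4 - 1*6)*((4 + 5) + 3) = (-15/4 - 6)*(9 + 3) = -39/4*12 = -117)
10*t + 12 = 10*(-117) + 12 = -1170 + 12 = -1158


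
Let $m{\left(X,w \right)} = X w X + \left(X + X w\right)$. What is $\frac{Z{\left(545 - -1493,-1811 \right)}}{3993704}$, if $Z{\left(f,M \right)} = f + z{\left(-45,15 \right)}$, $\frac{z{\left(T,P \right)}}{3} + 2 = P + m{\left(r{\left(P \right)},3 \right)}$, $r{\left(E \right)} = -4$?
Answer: $\frac{2173}{3993704} \approx 0.00054411$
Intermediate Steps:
$m{\left(X,w \right)} = X + X w + w X^{2}$ ($m{\left(X,w \right)} = w X^{2} + \left(X + X w\right) = X + X w + w X^{2}$)
$z{\left(T,P \right)} = 90 + 3 P$ ($z{\left(T,P \right)} = -6 + 3 \left(P - 4 \left(1 + 3 - 12\right)\right) = -6 + 3 \left(P - -32\right) = -6 + 3 \left(P + 32\right) = -6 + 3 \left(32 + P\right) = -6 + \left(96 + 3 P\right) = 90 + 3 P$)
$Z{\left(f,M \right)} = 135 + f$ ($Z{\left(f,M \right)} = f + \left(90 + 3 \cdot 15\right) = f + \left(90 + 45\right) = f + 135 = 135 + f$)
$\frac{Z{\left(545 - -1493,-1811 \right)}}{3993704} = \frac{135 + \left(545 - -1493\right)}{3993704} = \left(135 + \left(545 + 1493\right)\right) \frac{1}{3993704} = \left(135 + 2038\right) \frac{1}{3993704} = 2173 \cdot \frac{1}{3993704} = \frac{2173}{3993704}$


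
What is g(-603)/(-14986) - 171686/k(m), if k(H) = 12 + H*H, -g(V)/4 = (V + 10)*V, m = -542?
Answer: 104404906705/1100631784 ≈ 94.859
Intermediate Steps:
g(V) = -4*V*(10 + V) (g(V) = -4*(V + 10)*V = -4*(10 + V)*V = -4*V*(10 + V))
k(H) = 12 + H²
g(-603)/(-14986) - 171686/k(m) = -4*(-603)*(10 - 603)/(-14986) - 171686/(12 + (-542)²) = -4*(-603)*(-593)*(-1/14986) - 171686/(12 + 293764) = -1430316*(-1/14986) - 171686/293776 = 715158/7493 - 171686*1/293776 = 715158/7493 - 85843/146888 = 104404906705/1100631784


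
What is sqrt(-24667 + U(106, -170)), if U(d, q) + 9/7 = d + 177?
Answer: I*sqrt(1194879)/7 ≈ 156.16*I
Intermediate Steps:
U(d, q) = 1230/7 + d (U(d, q) = -9/7 + (d + 177) = -9/7 + (177 + d) = 1230/7 + d)
sqrt(-24667 + U(106, -170)) = sqrt(-24667 + (1230/7 + 106)) = sqrt(-24667 + 1972/7) = sqrt(-170697/7) = I*sqrt(1194879)/7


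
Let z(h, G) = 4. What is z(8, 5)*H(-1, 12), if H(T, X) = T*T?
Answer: 4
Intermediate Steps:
H(T, X) = T²
z(8, 5)*H(-1, 12) = 4*(-1)² = 4*1 = 4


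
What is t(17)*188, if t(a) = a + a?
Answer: 6392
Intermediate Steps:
t(a) = 2*a
t(17)*188 = (2*17)*188 = 34*188 = 6392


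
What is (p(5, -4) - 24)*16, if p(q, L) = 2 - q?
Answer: -432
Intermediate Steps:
(p(5, -4) - 24)*16 = ((2 - 1*5) - 24)*16 = ((2 - 5) - 24)*16 = (-3 - 24)*16 = -27*16 = -432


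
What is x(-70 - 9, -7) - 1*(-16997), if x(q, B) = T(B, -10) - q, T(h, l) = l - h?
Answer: 17073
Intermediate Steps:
x(q, B) = -10 - B - q (x(q, B) = (-10 - B) - q = -10 - B - q)
x(-70 - 9, -7) - 1*(-16997) = (-10 - 1*(-7) - (-70 - 9)) - 1*(-16997) = (-10 + 7 - 1*(-79)) + 16997 = (-10 + 7 + 79) + 16997 = 76 + 16997 = 17073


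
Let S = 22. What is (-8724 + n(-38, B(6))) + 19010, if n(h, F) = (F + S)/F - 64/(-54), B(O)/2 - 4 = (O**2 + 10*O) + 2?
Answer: 9444653/918 ≈ 10288.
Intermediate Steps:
B(O) = 12 + 2*O**2 + 20*O (B(O) = 8 + 2*((O**2 + 10*O) + 2) = 8 + 2*(2 + O**2 + 10*O) = 8 + (4 + 2*O**2 + 20*O) = 12 + 2*O**2 + 20*O)
n(h, F) = 32/27 + (22 + F)/F (n(h, F) = (F + 22)/F - 64/(-54) = (22 + F)/F - 64*(-1/54) = (22 + F)/F + 32/27 = 32/27 + (22 + F)/F)
(-8724 + n(-38, B(6))) + 19010 = (-8724 + (59/27 + 22/(12 + 2*6**2 + 20*6))) + 19010 = (-8724 + (59/27 + 22/(12 + 2*36 + 120))) + 19010 = (-8724 + (59/27 + 22/(12 + 72 + 120))) + 19010 = (-8724 + (59/27 + 22/204)) + 19010 = (-8724 + (59/27 + 22*(1/204))) + 19010 = (-8724 + (59/27 + 11/102)) + 19010 = (-8724 + 2105/918) + 19010 = -8006527/918 + 19010 = 9444653/918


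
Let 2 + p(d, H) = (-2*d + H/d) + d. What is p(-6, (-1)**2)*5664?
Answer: 21712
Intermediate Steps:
p(d, H) = -2 - d + H/d (p(d, H) = -2 + ((-2*d + H/d) + d) = -2 + (-d + H/d) = -2 - d + H/d)
p(-6, (-1)**2)*5664 = (-2 - 1*(-6) + (-1)**2/(-6))*5664 = (-2 + 6 + 1*(-1/6))*5664 = (-2 + 6 - 1/6)*5664 = (23/6)*5664 = 21712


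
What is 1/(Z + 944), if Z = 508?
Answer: 1/1452 ≈ 0.00068871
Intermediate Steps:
1/(Z + 944) = 1/(508 + 944) = 1/1452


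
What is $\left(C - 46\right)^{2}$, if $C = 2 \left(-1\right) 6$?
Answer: $3364$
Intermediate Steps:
$C = -12$ ($C = \left(-2\right) 6 = -12$)
$\left(C - 46\right)^{2} = \left(-12 - 46\right)^{2} = \left(-58\right)^{2} = 3364$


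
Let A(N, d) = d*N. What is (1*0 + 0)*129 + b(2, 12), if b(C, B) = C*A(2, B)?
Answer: 48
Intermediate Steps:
A(N, d) = N*d
b(C, B) = 2*B*C (b(C, B) = C*(2*B) = 2*B*C)
(1*0 + 0)*129 + b(2, 12) = (1*0 + 0)*129 + 2*12*2 = (0 + 0)*129 + 48 = 0*129 + 48 = 0 + 48 = 48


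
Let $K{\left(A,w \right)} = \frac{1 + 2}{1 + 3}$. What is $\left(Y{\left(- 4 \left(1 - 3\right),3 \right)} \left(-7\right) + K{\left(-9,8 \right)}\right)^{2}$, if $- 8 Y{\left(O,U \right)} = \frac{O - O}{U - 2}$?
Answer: $\frac{9}{16} \approx 0.5625$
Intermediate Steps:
$K{\left(A,w \right)} = \frac{3}{4}$
$Y{\left(O,U \right)} = 0$ ($Y{\left(O,U \right)} = - \frac{\left(O - O\right) \frac{1}{U - 2}}{8} = - \frac{0 \frac{1}{-2 + U}}{8} = \left(- \frac{1}{8}\right) 0 = 0$)
$\left(Y{\left(- 4 \left(1 - 3\right),3 \right)} \left(-7\right) + K{\left(-9,8 \right)}\right)^{2} = \left(0 \left(-7\right) + \frac{3}{4}\right)^{2} = \left(0 + \frac{3}{4}\right)^{2} = \left(\frac{3}{4}\right)^{2} = \frac{9}{16}$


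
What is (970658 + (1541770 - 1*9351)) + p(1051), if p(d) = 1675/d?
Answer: 2630735602/1051 ≈ 2.5031e+6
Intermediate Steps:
(970658 + (1541770 - 1*9351)) + p(1051) = (970658 + (1541770 - 1*9351)) + 1675/1051 = (970658 + (1541770 - 9351)) + 1675*(1/1051) = (970658 + 1532419) + 1675/1051 = 2503077 + 1675/1051 = 2630735602/1051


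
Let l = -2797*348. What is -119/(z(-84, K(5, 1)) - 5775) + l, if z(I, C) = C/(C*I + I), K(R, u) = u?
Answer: -944350944564/970201 ≈ -9.7336e+5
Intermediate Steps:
l = -973356
z(I, C) = C/(I + C*I)
-119/(z(-84, K(5, 1)) - 5775) + l = -119/(1/(-84*(1 + 1)) - 5775) - 973356 = -119/(1*(-1/84)/2 - 5775) - 973356 = -119/(1*(-1/84)*(1/2) - 5775) - 973356 = -119/(-1/168 - 5775) - 973356 = -119/(-970201/168) - 973356 = -168/970201*(-119) - 973356 = 19992/970201 - 973356 = -944350944564/970201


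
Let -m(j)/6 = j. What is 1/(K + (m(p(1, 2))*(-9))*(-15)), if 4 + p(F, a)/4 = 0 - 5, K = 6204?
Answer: 1/35364 ≈ 2.8277e-5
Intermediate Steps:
p(F, a) = -36 (p(F, a) = -16 + 4*(0 - 5) = -16 + 4*(-5) = -16 - 20 = -36)
m(j) = -6*j
1/(K + (m(p(1, 2))*(-9))*(-15)) = 1/(6204 + (-6*(-36)*(-9))*(-15)) = 1/(6204 + (216*(-9))*(-15)) = 1/(6204 - 1944*(-15)) = 1/(6204 + 29160) = 1/35364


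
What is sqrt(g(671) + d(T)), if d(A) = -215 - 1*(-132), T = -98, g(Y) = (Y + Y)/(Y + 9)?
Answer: 3*I*sqrt(260185)/170 ≈ 9.0015*I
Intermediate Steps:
g(Y) = 2*Y/(9 + Y) (g(Y) = (2*Y)/(9 + Y) = 2*Y/(9 + Y))
d(A) = -83 (d(A) = -215 + 132 = -83)
sqrt(g(671) + d(T)) = sqrt(2*671/(9 + 671) - 83) = sqrt(2*671/680 - 83) = sqrt(2*671*(1/680) - 83) = sqrt(671/340 - 83) = sqrt(-27549/340) = 3*I*sqrt(260185)/170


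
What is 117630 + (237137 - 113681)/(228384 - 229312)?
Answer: 3407412/29 ≈ 1.1750e+5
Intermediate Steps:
117630 + (237137 - 113681)/(228384 - 229312) = 117630 + 123456/(-928) = 117630 + 123456*(-1/928) = 117630 - 3858/29 = 3407412/29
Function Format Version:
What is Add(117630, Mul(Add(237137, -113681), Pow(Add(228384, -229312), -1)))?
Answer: Rational(3407412, 29) ≈ 1.1750e+5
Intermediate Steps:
Add(117630, Mul(Add(237137, -113681), Pow(Add(228384, -229312), -1))) = Add(117630, Mul(123456, Pow(-928, -1))) = Add(117630, Mul(123456, Rational(-1, 928))) = Add(117630, Rational(-3858, 29)) = Rational(3407412, 29)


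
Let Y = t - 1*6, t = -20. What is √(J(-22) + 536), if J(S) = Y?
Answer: √510 ≈ 22.583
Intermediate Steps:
Y = -26 (Y = -20 - 1*6 = -20 - 6 = -26)
J(S) = -26
√(J(-22) + 536) = √(-26 + 536) = √510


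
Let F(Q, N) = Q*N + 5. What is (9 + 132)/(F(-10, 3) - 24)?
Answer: -141/49 ≈ -2.8776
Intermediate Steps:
F(Q, N) = 5 + N*Q (F(Q, N) = N*Q + 5 = 5 + N*Q)
(9 + 132)/(F(-10, 3) - 24) = (9 + 132)/((5 + 3*(-10)) - 24) = 141/((5 - 30) - 24) = 141/(-25 - 24) = 141/(-49) = -1/49*141 = -141/49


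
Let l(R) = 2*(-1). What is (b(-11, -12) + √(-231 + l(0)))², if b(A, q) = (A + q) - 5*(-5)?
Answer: (2 + I*√233)² ≈ -229.0 + 61.057*I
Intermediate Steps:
l(R) = -2
b(A, q) = 25 + A + q (b(A, q) = (A + q) + 25 = 25 + A + q)
(b(-11, -12) + √(-231 + l(0)))² = ((25 - 11 - 12) + √(-231 - 2))² = (2 + √(-233))² = (2 + I*√233)²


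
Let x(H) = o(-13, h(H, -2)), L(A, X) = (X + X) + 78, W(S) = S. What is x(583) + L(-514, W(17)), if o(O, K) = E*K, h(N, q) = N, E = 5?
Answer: 3027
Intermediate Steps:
L(A, X) = 78 + 2*X (L(A, X) = 2*X + 78 = 78 + 2*X)
o(O, K) = 5*K
x(H) = 5*H
x(583) + L(-514, W(17)) = 5*583 + (78 + 2*17) = 2915 + (78 + 34) = 2915 + 112 = 3027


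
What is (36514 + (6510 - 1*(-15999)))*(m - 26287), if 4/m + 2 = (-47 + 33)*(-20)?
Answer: -215663608493/139 ≈ -1.5515e+9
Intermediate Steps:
m = 2/139 (m = 4/(-2 + (-47 + 33)*(-20)) = 4/(-2 - 14*(-20)) = 4/(-2 + 280) = 4/278 = 4*(1/278) = 2/139 ≈ 0.014388)
(36514 + (6510 - 1*(-15999)))*(m - 26287) = (36514 + (6510 - 1*(-15999)))*(2/139 - 26287) = (36514 + (6510 + 15999))*(-3653891/139) = (36514 + 22509)*(-3653891/139) = 59023*(-3653891/139) = -215663608493/139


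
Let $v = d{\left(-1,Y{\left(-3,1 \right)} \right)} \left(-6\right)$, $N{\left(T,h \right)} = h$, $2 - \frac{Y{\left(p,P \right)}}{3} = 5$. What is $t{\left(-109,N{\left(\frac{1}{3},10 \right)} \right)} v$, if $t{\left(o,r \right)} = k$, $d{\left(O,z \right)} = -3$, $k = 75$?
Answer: $1350$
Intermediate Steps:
$Y{\left(p,P \right)} = -9$ ($Y{\left(p,P \right)} = 6 - 15 = -9$)
$t{\left(o,r \right)} = 75$
$v = 18$ ($v = \left(-3\right) \left(-6\right) = 18$)
$t{\left(-109,N{\left(\frac{1}{3},10 \right)} \right)} v = 75 \cdot 18 = 1350$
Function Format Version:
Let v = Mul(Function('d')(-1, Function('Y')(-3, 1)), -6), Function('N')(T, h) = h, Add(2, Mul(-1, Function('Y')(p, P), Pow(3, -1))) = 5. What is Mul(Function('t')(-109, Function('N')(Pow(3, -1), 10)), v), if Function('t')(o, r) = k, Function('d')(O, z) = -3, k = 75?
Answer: 1350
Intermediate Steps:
Function('Y')(p, P) = -9 (Function('Y')(p, P) = Add(6, Mul(-3, 5)) = Add(6, -15) = -9)
Function('t')(o, r) = 75
v = 18 (v = Mul(-3, -6) = 18)
Mul(Function('t')(-109, Function('N')(Pow(3, -1), 10)), v) = Mul(75, 18) = 1350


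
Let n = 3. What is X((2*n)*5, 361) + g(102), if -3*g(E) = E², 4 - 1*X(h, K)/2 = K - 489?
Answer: -3204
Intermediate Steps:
X(h, K) = 986 - 2*K (X(h, K) = 8 - 2*(K - 489) = 8 - 2*(-489 + K) = 8 + (978 - 2*K) = 986 - 2*K)
g(E) = -E²/3
X((2*n)*5, 361) + g(102) = (986 - 2*361) - ⅓*102² = (986 - 722) - ⅓*10404 = 264 - 3468 = -3204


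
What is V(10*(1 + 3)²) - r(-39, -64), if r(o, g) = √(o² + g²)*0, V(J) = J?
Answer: 160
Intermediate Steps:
r(o, g) = 0 (r(o, g) = √(g² + o²)*0 = 0)
V(10*(1 + 3)²) - r(-39, -64) = 10*(1 + 3)² - 1*0 = 10*4² + 0 = 10*16 + 0 = 160 + 0 = 160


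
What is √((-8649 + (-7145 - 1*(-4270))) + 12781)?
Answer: √1257 ≈ 35.454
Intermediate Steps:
√((-8649 + (-7145 - 1*(-4270))) + 12781) = √((-8649 + (-7145 + 4270)) + 12781) = √((-8649 - 2875) + 12781) = √(-11524 + 12781) = √1257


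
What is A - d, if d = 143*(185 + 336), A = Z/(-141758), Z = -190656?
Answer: -5280602809/70879 ≈ -74502.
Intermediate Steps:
A = 95328/70879 (A = -190656/(-141758) = -190656*(-1/141758) = 95328/70879 ≈ 1.3449)
d = 74503 (d = 143*521 = 74503)
A - d = 95328/70879 - 1*74503 = 95328/70879 - 74503 = -5280602809/70879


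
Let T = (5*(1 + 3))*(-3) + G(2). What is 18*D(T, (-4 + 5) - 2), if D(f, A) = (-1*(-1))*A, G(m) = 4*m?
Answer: -18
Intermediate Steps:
T = -52 (T = (5*(1 + 3))*(-3) + 4*2 = (5*4)*(-3) + 8 = 20*(-3) + 8 = -60 + 8 = -52)
D(f, A) = A (D(f, A) = 1*A = A)
18*D(T, (-4 + 5) - 2) = 18*((-4 + 5) - 2) = 18*(1 - 2) = 18*(-1) = -18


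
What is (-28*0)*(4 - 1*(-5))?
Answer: 0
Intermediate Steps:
(-28*0)*(4 - 1*(-5)) = 0*(4 + 5) = 0*9 = 0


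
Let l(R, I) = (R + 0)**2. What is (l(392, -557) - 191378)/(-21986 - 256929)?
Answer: 37714/278915 ≈ 0.13522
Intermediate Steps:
l(R, I) = R**2
(l(392, -557) - 191378)/(-21986 - 256929) = (392**2 - 191378)/(-21986 - 256929) = (153664 - 191378)/(-278915) = -37714*(-1/278915) = 37714/278915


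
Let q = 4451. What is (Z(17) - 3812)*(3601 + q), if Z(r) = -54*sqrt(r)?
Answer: -30694224 - 434808*sqrt(17) ≈ -3.2487e+7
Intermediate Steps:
(Z(17) - 3812)*(3601 + q) = (-54*sqrt(17) - 3812)*(3601 + 4451) = (-3812 - 54*sqrt(17))*8052 = -30694224 - 434808*sqrt(17)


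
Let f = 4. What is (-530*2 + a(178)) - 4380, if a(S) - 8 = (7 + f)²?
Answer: -5311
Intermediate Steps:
a(S) = 129 (a(S) = 8 + (7 + 4)² = 8 + 11² = 8 + 121 = 129)
(-530*2 + a(178)) - 4380 = (-530*2 + 129) - 4380 = (-1060 + 129) - 4380 = -931 - 4380 = -5311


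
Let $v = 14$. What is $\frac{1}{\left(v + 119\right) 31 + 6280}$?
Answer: $\frac{1}{10403} \approx 9.6126 \cdot 10^{-5}$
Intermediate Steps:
$\frac{1}{\left(v + 119\right) 31 + 6280} = \frac{1}{\left(14 + 119\right) 31 + 6280} = \frac{1}{133 \cdot 31 + 6280} = \frac{1}{4123 + 6280} = \frac{1}{10403}$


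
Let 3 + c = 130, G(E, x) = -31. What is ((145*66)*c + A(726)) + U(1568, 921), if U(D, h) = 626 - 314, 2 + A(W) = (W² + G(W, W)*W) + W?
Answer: 1720996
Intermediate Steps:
c = 127 (c = -3 + 130 = 127)
A(W) = -2 + W² - 30*W (A(W) = -2 + ((W² - 31*W) + W) = -2 + (W² - 30*W) = -2 + W² - 30*W)
U(D, h) = 312
((145*66)*c + A(726)) + U(1568, 921) = ((145*66)*127 + (-2 + 726² - 30*726)) + 312 = (9570*127 + (-2 + 527076 - 21780)) + 312 = (1215390 + 505294) + 312 = 1720684 + 312 = 1720996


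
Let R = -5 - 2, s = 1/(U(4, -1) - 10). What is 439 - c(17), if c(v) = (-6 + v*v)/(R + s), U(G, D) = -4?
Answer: 47423/99 ≈ 479.02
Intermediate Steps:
s = -1/14 (s = 1/(-4 - 10) = 1/(-14) = -1/14 ≈ -0.071429)
R = -7
c(v) = 28/33 - 14*v**2/99 (c(v) = (-6 + v*v)/(-7 - 1/14) = (-6 + v**2)/(-99/14) = (-6 + v**2)*(-14/99) = 28/33 - 14*v**2/99)
439 - c(17) = 439 - (28/33 - 14/99*17**2) = 439 - (28/33 - 14/99*289) = 439 - (28/33 - 4046/99) = 439 - 1*(-3962/99) = 439 + 3962/99 = 47423/99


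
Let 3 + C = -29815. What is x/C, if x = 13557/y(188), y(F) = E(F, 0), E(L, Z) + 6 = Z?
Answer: 4519/59636 ≈ 0.075776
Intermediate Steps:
C = -29818 (C = -3 - 29815 = -29818)
E(L, Z) = -6 + Z
y(F) = -6 (y(F) = -6 + 0 = -6)
x = -4519/2 (x = 13557/(-6) = 13557*(-1/6) = -4519/2 ≈ -2259.5)
x/C = -4519/2/(-29818) = -4519/2*(-1/29818) = 4519/59636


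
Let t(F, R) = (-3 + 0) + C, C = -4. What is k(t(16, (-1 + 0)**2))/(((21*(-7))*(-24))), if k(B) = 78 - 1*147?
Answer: -23/1176 ≈ -0.019558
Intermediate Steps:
t(F, R) = -7 (t(F, R) = (-3 + 0) - 4 = -3 - 4 = -7)
k(B) = -69 (k(B) = 78 - 147 = -69)
k(t(16, (-1 + 0)**2))/(((21*(-7))*(-24))) = -69/((21*(-7))*(-24)) = -69/((-147*(-24))) = -69/3528 = -69*1/3528 = -23/1176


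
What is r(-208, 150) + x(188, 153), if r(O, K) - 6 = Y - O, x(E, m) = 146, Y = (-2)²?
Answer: 364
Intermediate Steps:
Y = 4
r(O, K) = 10 - O (r(O, K) = 6 + (4 - O) = 10 - O)
r(-208, 150) + x(188, 153) = (10 - 1*(-208)) + 146 = (10 + 208) + 146 = 218 + 146 = 364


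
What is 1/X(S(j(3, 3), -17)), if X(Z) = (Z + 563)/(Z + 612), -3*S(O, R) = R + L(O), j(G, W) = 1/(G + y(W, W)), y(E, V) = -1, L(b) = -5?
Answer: 1858/1711 ≈ 1.0859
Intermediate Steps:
j(G, W) = 1/(-1 + G) (j(G, W) = 1/(G - 1) = 1/(-1 + G))
S(O, R) = 5/3 - R/3 (S(O, R) = -(R - 5)/3 = -(-5 + R)/3 = 5/3 - R/3)
X(Z) = (563 + Z)/(612 + Z)
1/X(S(j(3, 3), -17)) = 1/((563 + (5/3 - 1/3*(-17)))/(612 + (5/3 - 1/3*(-17)))) = 1/((563 + (5/3 + 17/3))/(612 + (5/3 + 17/3))) = 1/((563 + 22/3)/(612 + 22/3)) = 1/((1711/3)/(1858/3)) = 1/((3/1858)*(1711/3)) = 1/(1711/1858) = 1858/1711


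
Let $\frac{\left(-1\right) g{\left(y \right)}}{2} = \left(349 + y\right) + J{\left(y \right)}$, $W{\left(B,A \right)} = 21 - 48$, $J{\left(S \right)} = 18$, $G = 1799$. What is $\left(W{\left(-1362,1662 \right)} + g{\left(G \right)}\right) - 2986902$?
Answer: $-2991261$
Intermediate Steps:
$W{\left(B,A \right)} = -27$ ($W{\left(B,A \right)} = 21 - 48 = -27$)
$g{\left(y \right)} = -734 - 2 y$ ($g{\left(y \right)} = - 2 \left(\left(349 + y\right) + 18\right) = - 2 \left(367 + y\right) = -734 - 2 y$)
$\left(W{\left(-1362,1662 \right)} + g{\left(G \right)}\right) - 2986902 = \left(-27 - 4332\right) - 2986902 = -4359 - 2986902 = -2991261$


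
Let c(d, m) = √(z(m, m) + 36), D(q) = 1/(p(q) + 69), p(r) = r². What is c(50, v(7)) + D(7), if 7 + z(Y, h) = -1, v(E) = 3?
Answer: 1/118 + 2*√7 ≈ 5.3000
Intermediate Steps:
z(Y, h) = -8 (z(Y, h) = -7 - 1 = -8)
D(q) = 1/(69 + q²) (D(q) = 1/(q² + 69) = 1/(69 + q²))
c(d, m) = 2*√7 (c(d, m) = √(-8 + 36) = √28 = 2*√7)
c(50, v(7)) + D(7) = 2*√7 + 1/(69 + 7²) = 2*√7 + 1/(69 + 49) = 2*√7 + 1/118 = 1/118 + 2*√7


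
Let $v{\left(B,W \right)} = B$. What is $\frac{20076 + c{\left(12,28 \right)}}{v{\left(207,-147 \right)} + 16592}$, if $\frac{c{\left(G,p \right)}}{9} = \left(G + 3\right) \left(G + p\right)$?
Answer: $\frac{25476}{16799} \approx 1.5165$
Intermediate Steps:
$c{\left(G,p \right)} = 9 \left(3 + G\right) \left(G + p\right)$ ($c{\left(G,p \right)} = 9 \left(G + 3\right) \left(G + p\right) = 9 \left(3 + G\right) \left(G + p\right)$)
$\frac{20076 + c{\left(12,28 \right)}}{v{\left(207,-147 \right)} + 16592} = \frac{20076 + \left(9 \cdot 12^{2} + 27 \cdot 12 + 27 \cdot 28 + 9 \cdot 12 \cdot 28\right)}{207 + 16592} = \frac{20076 + \left(9 \cdot 144 + 324 + 756 + 3024\right)}{16799} = \left(20076 + \left(1296 + 324 + 756 + 3024\right)\right) \frac{1}{16799} = \left(20076 + 5400\right) \frac{1}{16799} = 25476 \cdot \frac{1}{16799} = \frac{25476}{16799}$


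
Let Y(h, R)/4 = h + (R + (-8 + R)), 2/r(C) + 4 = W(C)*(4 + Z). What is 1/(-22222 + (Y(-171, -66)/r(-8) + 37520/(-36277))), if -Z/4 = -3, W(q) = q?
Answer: 36277/2172301794 ≈ 1.6700e-5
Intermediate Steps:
Z = 12 (Z = -4*(-3) = 12)
r(C) = 2/(-4 + 16*C) (r(C) = 2/(-4 + C*(4 + 12)) = 2/(-4 + C*16) = 2/(-4 + 16*C))
Y(h, R) = -32 + 4*h + 8*R (Y(h, R) = 4*(h + (R + (-8 + R))) = 4*(h + (-8 + 2*R)) = 4*(-8 + h + 2*R) = -32 + 4*h + 8*R)
1/(-22222 + (Y(-171, -66)/r(-8) + 37520/(-36277))) = 1/(-22222 + ((-32 + 4*(-171) + 8*(-66))/((1/(2*(-1 + 4*(-8))))) + 37520/(-36277))) = 1/(-22222 + ((-32 - 684 - 528)/((1/(2*(-1 - 32)))) + 37520*(-1/36277))) = 1/(-22222 + (-1244/((1/2)/(-33)) - 37520/36277)) = 1/(-22222 + (-1244/((1/2)*(-1/33)) - 37520/36277)) = 1/(-22222 + (-1244/(-1/66) - 37520/36277)) = 1/(-22222 + (-1244*(-66) - 37520/36277)) = 1/(-22222 + (82104 - 37520/36277)) = 1/(-22222 + 2978449288/36277) = 1/(2172301794/36277) = 36277/2172301794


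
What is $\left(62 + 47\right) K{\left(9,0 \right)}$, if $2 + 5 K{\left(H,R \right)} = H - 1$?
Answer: $\frac{654}{5} \approx 130.8$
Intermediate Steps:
$K{\left(H,R \right)} = - \frac{3}{5} + \frac{H}{5}$ ($K{\left(H,R \right)} = - \frac{2}{5} + \frac{H - 1}{5} = - \frac{2}{5} + \frac{-1 + H}{5} = - \frac{2}{5} + \left(- \frac{1}{5} + \frac{H}{5}\right) = - \frac{3}{5} + \frac{H}{5}$)
$\left(62 + 47\right) K{\left(9,0 \right)} = \left(62 + 47\right) \left(- \frac{3}{5} + \frac{1}{5} \cdot 9\right) = 109 \left(- \frac{3}{5} + \frac{9}{5}\right) = 109 \cdot \frac{6}{5} = \frac{654}{5}$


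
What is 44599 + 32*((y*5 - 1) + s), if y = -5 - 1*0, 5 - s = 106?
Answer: 40535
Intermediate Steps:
s = -101 (s = 5 - 1*106 = 5 - 106 = -101)
y = -5 (y = -5 + 0 = -5)
44599 + 32*((y*5 - 1) + s) = 44599 + 32*((-5*5 - 1) - 101) = 44599 + 32*((-25 - 1) - 101) = 44599 + 32*(-26 - 101) = 44599 + 32*(-127) = 44599 - 4064 = 40535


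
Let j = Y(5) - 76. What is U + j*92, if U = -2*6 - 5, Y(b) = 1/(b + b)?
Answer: -34999/5 ≈ -6999.8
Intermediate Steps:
Y(b) = 1/(2*b)
j = -759/10 (j = (1/2)/5 - 76 = (1/2)*(1/5) - 76 = 1/10 - 76 = -759/10 ≈ -75.900)
U = -17 (U = -12 - 5 = -17)
U + j*92 = -17 - 759/10*92 = -17 - 34914/5 = -34999/5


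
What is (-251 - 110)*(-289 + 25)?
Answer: 95304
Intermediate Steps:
(-251 - 110)*(-289 + 25) = -361*(-264) = 95304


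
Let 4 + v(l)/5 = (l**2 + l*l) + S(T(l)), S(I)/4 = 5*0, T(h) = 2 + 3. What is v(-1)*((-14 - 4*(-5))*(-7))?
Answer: 420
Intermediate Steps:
T(h) = 5
S(I) = 0 (S(I) = 4*(5*0) = 4*0 = 0)
v(l) = -20 + 10*l**2 (v(l) = -20 + 5*((l**2 + l*l) + 0) = -20 + 5*((l**2 + l**2) + 0) = -20 + 5*(2*l**2 + 0) = -20 + 5*(2*l**2) = -20 + 10*l**2)
v(-1)*((-14 - 4*(-5))*(-7)) = (-20 + 10*(-1)**2)*((-14 - 4*(-5))*(-7)) = (-20 + 10*1)*((-14 + 20)*(-7)) = (-20 + 10)*(6*(-7)) = -10*(-42) = 420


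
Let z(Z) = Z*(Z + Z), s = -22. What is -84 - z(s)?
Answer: -1052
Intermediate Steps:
z(Z) = 2*Z² (z(Z) = Z*(2*Z) = 2*Z²)
-84 - z(s) = -84 - 2*(-22)² = -84 - 2*484 = -84 - 1*968 = -84 - 968 = -1052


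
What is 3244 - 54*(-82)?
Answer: 7672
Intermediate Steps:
3244 - 54*(-82) = 3244 - 1*(-4428) = 3244 + 4428 = 7672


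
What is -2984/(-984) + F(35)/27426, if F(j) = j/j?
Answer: 1136669/374822 ≈ 3.0326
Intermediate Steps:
F(j) = 1
-2984/(-984) + F(35)/27426 = -2984/(-984) + 1/27426 = -2984*(-1/984) + 1*(1/27426) = 373/123 + 1/27426 = 1136669/374822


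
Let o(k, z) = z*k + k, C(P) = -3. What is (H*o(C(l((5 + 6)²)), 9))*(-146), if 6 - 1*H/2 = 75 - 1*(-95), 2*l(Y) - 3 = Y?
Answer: -1436640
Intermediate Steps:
l(Y) = 3/2 + Y/2
o(k, z) = k + k*z (o(k, z) = k*z + k = k + k*z)
H = -328 (H = 12 - 2*(75 - 1*(-95)) = 12 - 2*(75 + 95) = 12 - 2*170 = 12 - 340 = -328)
(H*o(C(l((5 + 6)²)), 9))*(-146) = -(-984)*(1 + 9)*(-146) = -(-984)*10*(-146) = -328*(-30)*(-146) = 9840*(-146) = -1436640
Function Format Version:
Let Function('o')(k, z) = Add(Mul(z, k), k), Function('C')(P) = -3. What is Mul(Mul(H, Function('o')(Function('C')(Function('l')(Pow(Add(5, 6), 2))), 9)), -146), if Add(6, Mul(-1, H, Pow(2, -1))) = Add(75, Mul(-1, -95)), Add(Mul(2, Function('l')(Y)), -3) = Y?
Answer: -1436640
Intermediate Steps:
Function('l')(Y) = Add(Rational(3, 2), Mul(Rational(1, 2), Y))
Function('o')(k, z) = Add(k, Mul(k, z)) (Function('o')(k, z) = Add(Mul(k, z), k) = Add(k, Mul(k, z)))
H = -328 (H = Add(12, Mul(-2, Add(75, Mul(-1, -95)))) = Add(12, Mul(-2, Add(75, 95))) = Add(12, Mul(-2, 170)) = Add(12, -340) = -328)
Mul(Mul(H, Function('o')(Function('C')(Function('l')(Pow(Add(5, 6), 2))), 9)), -146) = Mul(Mul(-328, Mul(-3, Add(1, 9))), -146) = Mul(Mul(-328, Mul(-3, 10)), -146) = Mul(Mul(-328, -30), -146) = Mul(9840, -146) = -1436640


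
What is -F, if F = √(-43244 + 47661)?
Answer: -√4417 ≈ -66.461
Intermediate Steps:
F = √4417 ≈ 66.460
-F = -√4417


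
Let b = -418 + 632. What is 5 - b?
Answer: -209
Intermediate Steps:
b = 214
5 - b = 5 - 1*214 = 5 - 214 = -209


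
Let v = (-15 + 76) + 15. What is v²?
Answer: 5776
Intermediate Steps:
v = 76 (v = 61 + 15 = 76)
v² = 76² = 5776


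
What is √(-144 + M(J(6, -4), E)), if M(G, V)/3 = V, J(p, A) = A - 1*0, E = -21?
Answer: 3*I*√23 ≈ 14.387*I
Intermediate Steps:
J(p, A) = A (J(p, A) = A + 0 = A)
M(G, V) = 3*V
√(-144 + M(J(6, -4), E)) = √(-144 + 3*(-21)) = √(-144 - 63) = √(-207) = 3*I*√23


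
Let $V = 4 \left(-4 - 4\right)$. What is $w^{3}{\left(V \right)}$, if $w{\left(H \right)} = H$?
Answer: $-32768$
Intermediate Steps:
$V = -32$ ($V = 4 \left(-8\right) = -32$)
$w^{3}{\left(V \right)} = \left(-32\right)^{3} = -32768$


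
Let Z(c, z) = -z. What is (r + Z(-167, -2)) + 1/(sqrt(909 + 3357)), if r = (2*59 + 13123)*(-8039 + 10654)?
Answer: 34625217 + sqrt(474)/1422 ≈ 3.4625e+7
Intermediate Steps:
r = 34625215 (r = (118 + 13123)*2615 = 13241*2615 = 34625215)
(r + Z(-167, -2)) + 1/(sqrt(909 + 3357)) = (34625215 - 1*(-2)) + 1/(sqrt(909 + 3357)) = (34625215 + 2) + 1/(sqrt(4266)) = 34625217 + 1/(3*sqrt(474)) = 34625217 + sqrt(474)/1422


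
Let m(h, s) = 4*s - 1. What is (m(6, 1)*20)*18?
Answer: 1080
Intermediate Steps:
m(h, s) = -1 + 4*s
(m(6, 1)*20)*18 = ((-1 + 4*1)*20)*18 = ((-1 + 4)*20)*18 = (3*20)*18 = 60*18 = 1080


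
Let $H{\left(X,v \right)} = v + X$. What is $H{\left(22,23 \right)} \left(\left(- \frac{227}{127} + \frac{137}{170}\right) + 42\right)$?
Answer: $\frac{7970301}{4318} \approx 1845.8$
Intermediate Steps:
$H{\left(X,v \right)} = X + v$
$H{\left(22,23 \right)} \left(\left(- \frac{227}{127} + \frac{137}{170}\right) + 42\right) = \left(22 + 23\right) \left(\left(- \frac{227}{127} + \frac{137}{170}\right) + 42\right) = 45 \left(\left(\left(-227\right) \frac{1}{127} + 137 \cdot \frac{1}{170}\right) + 42\right) = 45 \left(\left(- \frac{227}{127} + \frac{137}{170}\right) + 42\right) = 45 \left(- \frac{21191}{21590} + 42\right) = 45 \cdot \frac{885589}{21590} = \frac{7970301}{4318}$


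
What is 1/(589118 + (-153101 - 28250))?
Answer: 1/407767 ≈ 2.4524e-6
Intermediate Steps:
1/(589118 + (-153101 - 28250)) = 1/(589118 - 181351) = 1/407767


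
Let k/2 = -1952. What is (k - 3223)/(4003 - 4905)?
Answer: 7127/902 ≈ 7.9013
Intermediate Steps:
k = -3904 (k = 2*(-1952) = -3904)
(k - 3223)/(4003 - 4905) = (-3904 - 3223)/(4003 - 4905) = -7127/(-902) = -7127*(-1/902) = 7127/902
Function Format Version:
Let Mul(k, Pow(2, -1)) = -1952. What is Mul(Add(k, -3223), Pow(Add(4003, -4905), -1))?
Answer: Rational(7127, 902) ≈ 7.9013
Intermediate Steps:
k = -3904 (k = Mul(2, -1952) = -3904)
Mul(Add(k, -3223), Pow(Add(4003, -4905), -1)) = Mul(Add(-3904, -3223), Pow(Add(4003, -4905), -1)) = Mul(-7127, Pow(-902, -1)) = Mul(-7127, Rational(-1, 902)) = Rational(7127, 902)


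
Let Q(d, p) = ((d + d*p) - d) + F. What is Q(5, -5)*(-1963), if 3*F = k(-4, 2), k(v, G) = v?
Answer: 155077/3 ≈ 51692.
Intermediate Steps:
F = -4/3 (F = (⅓)*(-4) = -4/3 ≈ -1.3333)
Q(d, p) = -4/3 + d*p (Q(d, p) = ((d + d*p) - d) - 4/3 = d*p - 4/3 = -4/3 + d*p)
Q(5, -5)*(-1963) = (-4/3 + 5*(-5))*(-1963) = (-4/3 - 25)*(-1963) = -79/3*(-1963) = 155077/3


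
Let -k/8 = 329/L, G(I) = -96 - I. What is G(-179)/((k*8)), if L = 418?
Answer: -17347/10528 ≈ -1.6477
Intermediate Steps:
k = -1316/209 (k = -2632/418 = -8*329/418 = -1316/209 ≈ -6.2967)
G(-179)/((k*8)) = (-96 - 1*(-179))/((-1316/209*8)) = (-96 + 179)/(-10528/209) = 83*(-209/10528) = -17347/10528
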